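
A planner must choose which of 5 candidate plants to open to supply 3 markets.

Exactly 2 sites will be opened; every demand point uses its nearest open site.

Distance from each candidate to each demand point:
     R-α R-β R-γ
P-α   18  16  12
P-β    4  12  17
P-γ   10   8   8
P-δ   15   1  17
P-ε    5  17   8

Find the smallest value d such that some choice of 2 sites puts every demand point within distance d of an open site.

Open {P-β, P-γ}.
  Farthest demand point is R-β at distance 8 (to P-γ); all others are ≤ 8.
With {P-γ, P-ε} the worst case is 8.
With {P-δ, P-ε} the worst case is 8.
No size-2 selection achieves below 8.

8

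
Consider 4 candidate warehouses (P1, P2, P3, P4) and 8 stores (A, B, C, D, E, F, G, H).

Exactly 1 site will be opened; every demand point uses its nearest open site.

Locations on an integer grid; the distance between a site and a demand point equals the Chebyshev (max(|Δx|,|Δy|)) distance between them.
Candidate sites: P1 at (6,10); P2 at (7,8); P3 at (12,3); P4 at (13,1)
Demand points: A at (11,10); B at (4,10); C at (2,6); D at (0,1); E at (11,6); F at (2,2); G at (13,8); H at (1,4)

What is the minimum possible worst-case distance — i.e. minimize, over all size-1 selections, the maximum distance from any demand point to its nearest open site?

7

Open {P2}.
  Farthest demand point is D at distance 7 (to P2); all others are ≤ 7.
With {P1} the worst case is 9.
With {P3} the worst case is 12.
No size-1 selection achieves below 7.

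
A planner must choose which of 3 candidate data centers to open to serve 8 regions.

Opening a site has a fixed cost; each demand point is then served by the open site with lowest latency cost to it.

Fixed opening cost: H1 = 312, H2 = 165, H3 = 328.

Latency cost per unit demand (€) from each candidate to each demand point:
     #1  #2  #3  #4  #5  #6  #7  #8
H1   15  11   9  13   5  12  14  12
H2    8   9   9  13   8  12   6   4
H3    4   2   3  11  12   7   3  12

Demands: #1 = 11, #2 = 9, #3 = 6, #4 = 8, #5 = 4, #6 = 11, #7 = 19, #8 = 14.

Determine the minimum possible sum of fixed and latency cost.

Open {H2}: assign each demand point to its cheapest open site.
  #1→H2 11×8=88, #2→H2 9×9=81, #3→H2 6×9=54, #4→H2 8×13=104, #5→H2 4×8=32, #6→H2 11×12=132, #7→H2 19×6=114, #8→H2 14×4=56
  latency cost 661, fixed 165 → total 826.
Compare {H3}: latency cost 518 + fixed 328 = 846.
Compare {H2, H3}: latency cost 390 + fixed 493 = 883.
Compare {H1, H2}: latency cost 649 + fixed 477 = 1126.
All other subsets cost ≥ 846. Minimum total cost: 826.

826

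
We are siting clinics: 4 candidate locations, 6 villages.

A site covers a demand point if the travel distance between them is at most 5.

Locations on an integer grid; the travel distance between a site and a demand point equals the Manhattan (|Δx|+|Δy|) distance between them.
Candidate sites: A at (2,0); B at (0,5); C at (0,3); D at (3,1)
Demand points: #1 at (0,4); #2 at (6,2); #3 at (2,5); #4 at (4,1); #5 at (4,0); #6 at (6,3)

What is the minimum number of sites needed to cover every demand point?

Coverage sets (demand points within 5 of each site):
  A: {#3, #4, #5}
  B: {#1, #3}
  C: {#1, #3}
  D: {#2, #3, #4, #5, #6}
No single site covers all 6 demand points.
But {B, D} covers everything, so the minimum is 2.

2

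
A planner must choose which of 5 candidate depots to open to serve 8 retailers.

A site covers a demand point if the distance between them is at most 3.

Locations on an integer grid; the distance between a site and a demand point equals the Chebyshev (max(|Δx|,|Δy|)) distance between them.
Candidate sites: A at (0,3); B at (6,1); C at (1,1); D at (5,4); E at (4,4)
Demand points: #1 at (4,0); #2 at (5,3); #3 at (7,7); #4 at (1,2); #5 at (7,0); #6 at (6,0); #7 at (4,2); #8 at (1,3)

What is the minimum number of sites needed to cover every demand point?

2

Coverage sets (demand points within 3 of each site):
  A: {#4, #8}
  B: {#1, #2, #5, #6, #7}
  C: {#1, #4, #7, #8}
  D: {#2, #3, #7}
  E: {#2, #3, #4, #7, #8}
No single site covers all 8 demand points.
But {B, E} covers everything, so the minimum is 2.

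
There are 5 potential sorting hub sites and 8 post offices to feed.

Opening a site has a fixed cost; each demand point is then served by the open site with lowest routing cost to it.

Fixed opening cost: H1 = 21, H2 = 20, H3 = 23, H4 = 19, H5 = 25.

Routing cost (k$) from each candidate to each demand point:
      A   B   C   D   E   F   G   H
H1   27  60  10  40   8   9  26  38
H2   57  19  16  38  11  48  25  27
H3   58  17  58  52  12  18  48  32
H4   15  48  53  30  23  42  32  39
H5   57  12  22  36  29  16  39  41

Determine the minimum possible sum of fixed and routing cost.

203

Open {H1, H2, H4}: assign each demand point to its cheapest open site.
  A→H4 15, B→H2 19, C→H1 10, D→H4 30, E→H1 8, F→H1 9, G→H2 25, H→H2 27
  routing cost 143, fixed 60 → total 203.
Compare {H1, H2}: routing cost 163 + fixed 41 = 204.
Compare {H1, H3, H4}: routing cost 147 + fixed 63 = 210.
Compare {H1, H5}: routing cost 166 + fixed 46 = 212.
All other subsets cost ≥ 204. Minimum total cost: 203.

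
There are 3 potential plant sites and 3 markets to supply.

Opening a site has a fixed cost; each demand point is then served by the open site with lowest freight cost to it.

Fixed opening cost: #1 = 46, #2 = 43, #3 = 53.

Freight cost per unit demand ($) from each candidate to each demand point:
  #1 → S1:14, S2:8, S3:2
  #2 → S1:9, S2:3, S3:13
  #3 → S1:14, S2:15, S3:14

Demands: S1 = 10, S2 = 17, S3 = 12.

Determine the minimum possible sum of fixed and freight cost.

Open {#1, #2}: assign each demand point to its cheapest open site.
  S1→#2 10×9=90, S2→#2 17×3=51, S3→#1 12×2=24
  freight cost 165, fixed 89 → total 254.
Compare {#1, #2, #3}: freight cost 165 + fixed 142 = 307.
Compare {#2}: freight cost 297 + fixed 43 = 340.
Compare {#1}: freight cost 300 + fixed 46 = 346.
All other subsets cost ≥ 307. Minimum total cost: 254.

254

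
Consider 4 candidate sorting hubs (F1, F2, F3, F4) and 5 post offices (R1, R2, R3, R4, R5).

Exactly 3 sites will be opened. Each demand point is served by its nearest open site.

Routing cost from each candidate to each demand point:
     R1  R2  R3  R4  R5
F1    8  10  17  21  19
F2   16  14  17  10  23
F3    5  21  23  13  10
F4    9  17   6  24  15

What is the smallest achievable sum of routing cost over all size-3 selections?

Open {F1, F3, F4}.
  R1→F3 5, R2→F1 10, R3→F4 6, R4→F3 13, R5→F3 10  ⇒ total 44.
Compare {F2, F3, F4}: total 45.
Compare {F1, F2, F4}: total 49.
No size-3 selection does better; minimum is 44.

44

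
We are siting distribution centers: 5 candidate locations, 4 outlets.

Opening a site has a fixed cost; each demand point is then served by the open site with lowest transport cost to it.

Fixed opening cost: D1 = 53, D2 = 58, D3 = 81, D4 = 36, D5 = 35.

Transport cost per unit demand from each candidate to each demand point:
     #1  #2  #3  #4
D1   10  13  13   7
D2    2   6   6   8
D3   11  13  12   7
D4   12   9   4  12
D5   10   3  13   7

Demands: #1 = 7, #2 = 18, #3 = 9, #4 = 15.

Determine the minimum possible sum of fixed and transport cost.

320

Open {D2, D5}: assign each demand point to its cheapest open site.
  #1→D2 7×2=14, #2→D5 18×3=54, #3→D2 9×6=54, #4→D5 15×7=105
  transport cost 227, fixed 93 → total 320.
Compare {D4, D5}: transport cost 265 + fixed 71 = 336.
Compare {D2, D4, D5}: transport cost 209 + fixed 129 = 338.
Compare {D2}: transport cost 296 + fixed 58 = 354.
All other subsets cost ≥ 336. Minimum total cost: 320.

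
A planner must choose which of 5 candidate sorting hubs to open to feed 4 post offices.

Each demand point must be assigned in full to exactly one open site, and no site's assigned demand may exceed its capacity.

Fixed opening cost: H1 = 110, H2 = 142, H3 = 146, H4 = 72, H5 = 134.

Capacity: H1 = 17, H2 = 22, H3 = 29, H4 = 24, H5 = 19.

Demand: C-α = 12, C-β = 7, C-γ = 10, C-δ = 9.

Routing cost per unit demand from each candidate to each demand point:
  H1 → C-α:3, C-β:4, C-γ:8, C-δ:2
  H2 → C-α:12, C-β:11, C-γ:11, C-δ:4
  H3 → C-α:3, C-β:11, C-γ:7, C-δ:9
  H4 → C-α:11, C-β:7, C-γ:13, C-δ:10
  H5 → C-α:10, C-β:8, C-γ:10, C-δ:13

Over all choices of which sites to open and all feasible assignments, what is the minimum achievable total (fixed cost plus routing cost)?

408

Open {H1, H3}; cheapest assignment that respects the capacities:
  H1 (cap 17, load 16): C-β, C-δ — cost 7×4 + 9×2 = 46
  H3 (cap 29, load 22): C-α, C-γ — cost 12×3 + 10×7 = 106
  Shipping 152, fixed 256 → total 408.
  Any other capacity-feasible assignment to {H1, H3} ships for at least 152.
Compare {H3, H4}: its best feasible assignment gives total 463.
Compare {H1, H3, H4}: its best feasible assignment gives total 480.
Every other set of open sites that can feasibly serve all demand totals ≥ 463 even under its best assignment. Minimum: 408.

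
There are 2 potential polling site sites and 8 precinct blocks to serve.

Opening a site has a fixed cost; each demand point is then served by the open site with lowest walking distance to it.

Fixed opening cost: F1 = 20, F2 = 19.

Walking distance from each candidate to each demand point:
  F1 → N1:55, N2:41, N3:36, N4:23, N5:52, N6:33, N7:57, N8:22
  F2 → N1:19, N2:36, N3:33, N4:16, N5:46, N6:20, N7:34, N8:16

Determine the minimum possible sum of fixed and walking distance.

Open {F2}: assign each demand point to its cheapest open site.
  N1→F2 19, N2→F2 36, N3→F2 33, N4→F2 16, N5→F2 46, N6→F2 20, N7→F2 34, N8→F2 16
  walking distance 220, fixed 19 → total 239.
Compare {F1, F2}: walking distance 220 + fixed 39 = 259.
Compare {F1}: walking distance 319 + fixed 20 = 339.

239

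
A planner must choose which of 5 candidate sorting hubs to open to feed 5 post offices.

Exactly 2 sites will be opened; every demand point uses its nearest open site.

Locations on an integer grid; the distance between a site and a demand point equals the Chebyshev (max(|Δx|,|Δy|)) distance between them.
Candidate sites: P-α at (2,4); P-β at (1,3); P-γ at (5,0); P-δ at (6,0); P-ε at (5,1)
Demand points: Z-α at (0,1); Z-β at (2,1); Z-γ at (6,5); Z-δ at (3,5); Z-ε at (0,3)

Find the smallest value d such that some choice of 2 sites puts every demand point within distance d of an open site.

4

Open {P-α, P-β}.
  Farthest demand point is Z-γ at distance 4 (to P-α); all others are ≤ 4.
With {P-α, P-γ} the worst case is 4.
With {P-α, P-δ} the worst case is 4.
No size-2 selection achieves below 4.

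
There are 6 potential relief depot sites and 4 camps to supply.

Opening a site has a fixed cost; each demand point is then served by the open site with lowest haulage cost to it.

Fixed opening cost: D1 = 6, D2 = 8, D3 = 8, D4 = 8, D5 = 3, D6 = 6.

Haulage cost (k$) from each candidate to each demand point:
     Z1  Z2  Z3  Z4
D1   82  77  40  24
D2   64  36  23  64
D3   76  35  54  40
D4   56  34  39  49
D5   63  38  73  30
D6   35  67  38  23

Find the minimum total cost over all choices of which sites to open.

131

Open {D2, D6}: assign each demand point to its cheapest open site.
  Z1→D6 35, Z2→D2 36, Z3→D2 23, Z4→D6 23
  haulage cost 117, fixed 14 → total 131.
Compare {D2, D5, D6}: haulage cost 117 + fixed 17 = 134.
Compare {D1, D2, D6}: haulage cost 117 + fixed 20 = 137.
Compare {D2, D4, D6}: haulage cost 115 + fixed 22 = 137.
All other subsets cost ≥ 134. Minimum total cost: 131.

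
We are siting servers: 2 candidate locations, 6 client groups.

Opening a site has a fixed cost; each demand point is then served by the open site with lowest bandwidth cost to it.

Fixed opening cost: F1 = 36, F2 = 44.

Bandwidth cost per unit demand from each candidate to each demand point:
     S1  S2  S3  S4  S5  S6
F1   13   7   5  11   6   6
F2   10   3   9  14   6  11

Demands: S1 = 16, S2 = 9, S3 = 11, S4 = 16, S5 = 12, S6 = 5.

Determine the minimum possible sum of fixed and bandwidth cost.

600

Open {F1, F2}: assign each demand point to its cheapest open site.
  S1→F2 16×10=160, S2→F2 9×3=27, S3→F1 11×5=55, S4→F1 16×11=176, S5→F1 12×6=72, S6→F1 5×6=30
  bandwidth cost 520, fixed 80 → total 600.
Compare {F1}: bandwidth cost 604 + fixed 36 = 640.
Compare {F2}: bandwidth cost 637 + fixed 44 = 681.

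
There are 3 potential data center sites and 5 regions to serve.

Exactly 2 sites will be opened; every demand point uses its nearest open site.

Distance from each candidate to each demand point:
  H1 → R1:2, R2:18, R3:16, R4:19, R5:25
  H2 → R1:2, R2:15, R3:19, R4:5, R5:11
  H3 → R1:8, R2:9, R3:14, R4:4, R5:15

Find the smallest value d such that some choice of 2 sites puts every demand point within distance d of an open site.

Open {H2, H3}.
  Farthest demand point is R3 at distance 14 (to H3); all others are ≤ 14.
With {H1, H3} the worst case is 15.
With {H1, H2} the worst case is 16.
No size-2 selection achieves below 14.

14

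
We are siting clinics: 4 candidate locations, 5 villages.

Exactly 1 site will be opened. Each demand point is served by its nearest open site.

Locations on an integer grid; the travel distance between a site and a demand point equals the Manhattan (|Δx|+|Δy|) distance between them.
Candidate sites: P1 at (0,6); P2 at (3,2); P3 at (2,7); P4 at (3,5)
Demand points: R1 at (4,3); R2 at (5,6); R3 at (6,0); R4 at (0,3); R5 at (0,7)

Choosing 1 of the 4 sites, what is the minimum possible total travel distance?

Open {P4}.
  R1→P4 3, R2→P4 3, R3→P4 8, R4→P4 5, R5→P4 5  ⇒ total 24.
Compare {P2}: total 25.
Compare {P1}: total 28.
No size-1 selection does better; minimum is 24.

24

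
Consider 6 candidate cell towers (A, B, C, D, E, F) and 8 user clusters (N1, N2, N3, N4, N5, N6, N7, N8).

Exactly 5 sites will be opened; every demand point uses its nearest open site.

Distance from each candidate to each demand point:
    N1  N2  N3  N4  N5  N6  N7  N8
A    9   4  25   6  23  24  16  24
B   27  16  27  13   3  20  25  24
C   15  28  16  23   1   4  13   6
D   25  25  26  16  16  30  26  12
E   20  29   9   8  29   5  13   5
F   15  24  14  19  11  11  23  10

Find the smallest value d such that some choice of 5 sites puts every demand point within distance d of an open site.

13

Open {A, B, C, D, E}.
  Farthest demand point is N7 at distance 13 (to C); all others are ≤ 13.
With {A, B, C, E, F} the worst case is 13.
With {A, B, D, E, F} the worst case is 13.
No size-5 selection achieves below 13.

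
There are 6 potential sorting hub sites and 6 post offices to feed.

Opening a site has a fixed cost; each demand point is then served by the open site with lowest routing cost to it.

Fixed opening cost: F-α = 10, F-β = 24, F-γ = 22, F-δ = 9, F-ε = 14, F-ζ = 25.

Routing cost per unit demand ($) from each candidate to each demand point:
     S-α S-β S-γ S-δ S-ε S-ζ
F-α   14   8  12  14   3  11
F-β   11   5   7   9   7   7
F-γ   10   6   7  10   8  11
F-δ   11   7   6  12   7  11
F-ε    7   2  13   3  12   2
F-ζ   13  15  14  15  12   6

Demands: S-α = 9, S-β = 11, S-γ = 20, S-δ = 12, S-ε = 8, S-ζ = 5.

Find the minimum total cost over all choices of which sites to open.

308

Open {F-α, F-δ, F-ε}: assign each demand point to its cheapest open site.
  S-α→F-ε 9×7=63, S-β→F-ε 11×2=22, S-γ→F-δ 20×6=120, S-δ→F-ε 12×3=36, S-ε→F-α 8×3=24, S-ζ→F-ε 5×2=10
  routing cost 275, fixed 33 → total 308.
Compare {F-δ, F-ε}: routing cost 307 + fixed 23 = 330.
Compare {F-α, F-γ, F-δ, F-ε}: routing cost 275 + fixed 55 = 330.
Compare {F-α, F-β, F-δ, F-ε}: routing cost 275 + fixed 57 = 332.
All other subsets cost ≥ 330. Minimum total cost: 308.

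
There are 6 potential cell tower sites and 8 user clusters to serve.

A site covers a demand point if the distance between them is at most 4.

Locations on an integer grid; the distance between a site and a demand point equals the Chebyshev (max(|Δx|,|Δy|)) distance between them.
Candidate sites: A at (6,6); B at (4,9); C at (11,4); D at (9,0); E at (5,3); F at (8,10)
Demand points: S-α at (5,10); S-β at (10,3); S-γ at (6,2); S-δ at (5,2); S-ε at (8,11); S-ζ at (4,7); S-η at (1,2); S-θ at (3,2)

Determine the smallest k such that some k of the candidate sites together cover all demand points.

Coverage sets (demand points within 4 of each site):
  A: {S-α, S-β, S-γ, S-δ, S-ζ, S-θ}
  B: {S-α, S-ε, S-ζ}
  C: {S-β}
  D: {S-β, S-γ, S-δ}
  E: {S-γ, S-δ, S-ζ, S-η, S-θ}
  F: {S-α, S-ε, S-ζ}
No 2 sites suffice: every size-2 union leaves at least one demand point uncovered.
But {A, B, E} covers everything, so the minimum is 3.

3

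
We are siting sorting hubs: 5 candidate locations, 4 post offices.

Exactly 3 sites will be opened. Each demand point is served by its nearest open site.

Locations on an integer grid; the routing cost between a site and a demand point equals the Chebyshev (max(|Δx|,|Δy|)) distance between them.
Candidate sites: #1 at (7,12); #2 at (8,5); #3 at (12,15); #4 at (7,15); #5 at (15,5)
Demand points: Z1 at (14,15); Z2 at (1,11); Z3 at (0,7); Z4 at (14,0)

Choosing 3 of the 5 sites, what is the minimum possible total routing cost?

Open {#1, #3, #5}.
  Z1→#3 2, Z2→#1 6, Z3→#1 7, Z4→#5 5  ⇒ total 20.
Compare {#1, #2, #3}: total 21.
Compare {#3, #4, #5}: total 21.
No size-3 selection does better; minimum is 20.

20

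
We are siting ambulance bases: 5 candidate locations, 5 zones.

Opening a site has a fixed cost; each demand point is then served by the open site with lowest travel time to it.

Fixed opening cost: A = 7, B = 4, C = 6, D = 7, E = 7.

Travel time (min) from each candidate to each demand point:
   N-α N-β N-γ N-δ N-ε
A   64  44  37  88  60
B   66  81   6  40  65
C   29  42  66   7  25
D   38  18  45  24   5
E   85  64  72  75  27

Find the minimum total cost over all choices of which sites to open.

Open {B, C, D}: assign each demand point to its cheapest open site.
  N-α→C 29, N-β→D 18, N-γ→B 6, N-δ→C 7, N-ε→D 5
  travel time 65, fixed 17 → total 82.
Compare {A, B, C, D}: travel time 65 + fixed 24 = 89.
Compare {B, C, D, E}: travel time 65 + fixed 24 = 89.
Compare {A, B, C, D, E}: travel time 65 + fixed 31 = 96.
All other subsets cost ≥ 89. Minimum total cost: 82.

82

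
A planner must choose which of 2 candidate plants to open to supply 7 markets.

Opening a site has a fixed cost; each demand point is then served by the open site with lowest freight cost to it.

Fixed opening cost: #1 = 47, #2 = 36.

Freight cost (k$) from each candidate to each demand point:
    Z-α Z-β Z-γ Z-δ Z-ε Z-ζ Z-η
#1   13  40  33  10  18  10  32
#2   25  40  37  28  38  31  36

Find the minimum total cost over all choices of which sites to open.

Open {#1}: assign each demand point to its cheapest open site.
  Z-α→#1 13, Z-β→#1 40, Z-γ→#1 33, Z-δ→#1 10, Z-ε→#1 18, Z-ζ→#1 10, Z-η→#1 32
  freight cost 156, fixed 47 → total 203.
Compare {#1, #2}: freight cost 156 + fixed 83 = 239.
Compare {#2}: freight cost 235 + fixed 36 = 271.

203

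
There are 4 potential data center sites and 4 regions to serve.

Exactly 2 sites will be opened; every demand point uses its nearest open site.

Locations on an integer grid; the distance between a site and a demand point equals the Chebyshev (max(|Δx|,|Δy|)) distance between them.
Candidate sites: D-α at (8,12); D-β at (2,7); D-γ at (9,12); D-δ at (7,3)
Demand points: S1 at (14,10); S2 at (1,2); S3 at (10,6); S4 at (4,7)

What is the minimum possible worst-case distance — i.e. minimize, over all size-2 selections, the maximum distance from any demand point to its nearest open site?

6

Open {D-α, D-β}.
  Farthest demand point is S1 at distance 6 (to D-α); all others are ≤ 6.
With {D-α, D-δ} the worst case is 6.
With {D-β, D-γ} the worst case is 6.
No size-2 selection achieves below 6.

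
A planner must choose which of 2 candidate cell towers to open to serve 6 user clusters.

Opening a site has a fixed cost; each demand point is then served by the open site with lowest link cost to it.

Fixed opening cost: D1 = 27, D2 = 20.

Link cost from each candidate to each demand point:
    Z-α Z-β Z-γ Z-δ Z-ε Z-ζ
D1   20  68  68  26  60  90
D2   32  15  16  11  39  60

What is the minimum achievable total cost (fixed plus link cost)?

193

Open {D2}: assign each demand point to its cheapest open site.
  Z-α→D2 32, Z-β→D2 15, Z-γ→D2 16, Z-δ→D2 11, Z-ε→D2 39, Z-ζ→D2 60
  link cost 173, fixed 20 → total 193.
Compare {D1, D2}: link cost 161 + fixed 47 = 208.
Compare {D1}: link cost 332 + fixed 27 = 359.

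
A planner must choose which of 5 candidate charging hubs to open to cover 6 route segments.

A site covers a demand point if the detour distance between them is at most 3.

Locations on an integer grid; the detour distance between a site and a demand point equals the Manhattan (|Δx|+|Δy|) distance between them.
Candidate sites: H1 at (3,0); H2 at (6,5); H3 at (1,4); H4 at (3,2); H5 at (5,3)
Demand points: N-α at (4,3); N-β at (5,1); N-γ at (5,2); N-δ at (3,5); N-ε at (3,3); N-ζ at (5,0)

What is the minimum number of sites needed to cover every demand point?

2

Coverage sets (demand points within 3 of each site):
  H1: {N-β, N-ε, N-ζ}
  H2: {N-δ}
  H3: {N-δ, N-ε}
  H4: {N-α, N-β, N-γ, N-δ, N-ε}
  H5: {N-α, N-β, N-γ, N-ε, N-ζ}
No single site covers all 6 demand points.
But {H1, H4} covers everything, so the minimum is 2.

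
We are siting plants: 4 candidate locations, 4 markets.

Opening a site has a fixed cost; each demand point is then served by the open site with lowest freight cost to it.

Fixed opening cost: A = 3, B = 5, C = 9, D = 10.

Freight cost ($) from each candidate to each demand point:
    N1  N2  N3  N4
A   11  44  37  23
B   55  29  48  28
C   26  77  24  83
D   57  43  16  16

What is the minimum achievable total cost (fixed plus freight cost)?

90

Open {A, B, D}: assign each demand point to its cheapest open site.
  N1→A 11, N2→B 29, N3→D 16, N4→D 16
  freight cost 72, fixed 18 → total 90.
Compare {A, D}: freight cost 86 + fixed 13 = 99.
Compare {A, B, C, D}: freight cost 72 + fixed 27 = 99.
Compare {A, B, C}: freight cost 87 + fixed 17 = 104.
All other subsets cost ≥ 99. Minimum total cost: 90.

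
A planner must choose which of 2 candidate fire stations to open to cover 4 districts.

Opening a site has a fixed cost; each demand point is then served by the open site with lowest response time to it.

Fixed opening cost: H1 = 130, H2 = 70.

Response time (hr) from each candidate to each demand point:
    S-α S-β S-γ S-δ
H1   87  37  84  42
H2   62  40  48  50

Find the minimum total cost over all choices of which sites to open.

Open {H2}: assign each demand point to its cheapest open site.
  S-α→H2 62, S-β→H2 40, S-γ→H2 48, S-δ→H2 50
  response time 200, fixed 70 → total 270.
Compare {H1}: response time 250 + fixed 130 = 380.
Compare {H1, H2}: response time 189 + fixed 200 = 389.

270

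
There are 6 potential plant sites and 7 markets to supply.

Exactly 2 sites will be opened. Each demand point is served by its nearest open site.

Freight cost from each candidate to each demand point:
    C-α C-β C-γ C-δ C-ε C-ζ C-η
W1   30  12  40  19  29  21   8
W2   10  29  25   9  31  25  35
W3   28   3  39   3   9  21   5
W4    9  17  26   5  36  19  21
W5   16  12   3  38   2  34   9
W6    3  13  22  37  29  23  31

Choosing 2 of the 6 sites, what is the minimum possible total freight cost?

53

Open {W3, W5}.
  C-α→W5 16, C-β→W3 3, C-γ→W5 3, C-δ→W3 3, C-ε→W5 2, C-ζ→W3 21, C-η→W3 5  ⇒ total 53.
Compare {W4, W5}: total 59.
Compare {W3, W6}: total 66.
No size-2 selection does better; minimum is 53.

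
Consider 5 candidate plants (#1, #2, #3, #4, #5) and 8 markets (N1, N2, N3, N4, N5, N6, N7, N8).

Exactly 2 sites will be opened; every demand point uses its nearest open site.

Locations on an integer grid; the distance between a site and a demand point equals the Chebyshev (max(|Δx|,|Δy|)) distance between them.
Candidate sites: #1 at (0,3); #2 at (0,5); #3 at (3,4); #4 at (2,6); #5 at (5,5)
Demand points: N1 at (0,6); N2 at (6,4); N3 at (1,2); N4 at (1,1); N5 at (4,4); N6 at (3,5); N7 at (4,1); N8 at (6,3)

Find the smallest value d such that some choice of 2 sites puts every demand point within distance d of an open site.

3

Open {#1, #3}.
  Farthest demand point is N1 at distance 3 (to #1); all others are ≤ 3.
With {#2, #3} the worst case is 3.
With {#3, #4} the worst case is 3.
No size-2 selection achieves below 3.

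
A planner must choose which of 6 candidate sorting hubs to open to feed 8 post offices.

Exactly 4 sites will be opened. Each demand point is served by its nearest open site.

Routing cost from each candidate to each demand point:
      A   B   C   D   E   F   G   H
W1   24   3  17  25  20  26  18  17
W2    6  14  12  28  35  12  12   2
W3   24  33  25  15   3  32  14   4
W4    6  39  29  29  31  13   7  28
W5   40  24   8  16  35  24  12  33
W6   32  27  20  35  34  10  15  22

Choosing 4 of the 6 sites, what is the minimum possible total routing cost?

59

Open {W1, W3, W4, W5}.
  A→W4 6, B→W1 3, C→W5 8, D→W3 15, E→W3 3, F→W4 13, G→W4 7, H→W3 4  ⇒ total 59.
Compare {W1, W2, W3, W4}: total 60.
Compare {W1, W2, W3, W5}: total 61.
No size-4 selection does better; minimum is 59.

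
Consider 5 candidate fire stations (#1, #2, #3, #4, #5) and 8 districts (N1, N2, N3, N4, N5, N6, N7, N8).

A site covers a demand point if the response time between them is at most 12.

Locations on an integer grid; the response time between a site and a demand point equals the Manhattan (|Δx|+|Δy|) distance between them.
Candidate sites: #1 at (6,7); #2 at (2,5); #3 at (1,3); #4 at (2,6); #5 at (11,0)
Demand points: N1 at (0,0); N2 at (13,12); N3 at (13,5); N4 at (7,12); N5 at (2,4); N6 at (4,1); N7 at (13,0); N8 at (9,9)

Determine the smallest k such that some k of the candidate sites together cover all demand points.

2

Coverage sets (demand points within 12 of each site):
  #1: {N2, N3, N4, N5, N6, N8}
  #2: {N1, N3, N4, N5, N6, N8}
  #3: {N1, N5, N6}
  #4: {N1, N3, N4, N5, N6, N8}
  #5: {N1, N3, N6, N7, N8}
No single site covers all 8 demand points.
But {#1, #5} covers everything, so the minimum is 2.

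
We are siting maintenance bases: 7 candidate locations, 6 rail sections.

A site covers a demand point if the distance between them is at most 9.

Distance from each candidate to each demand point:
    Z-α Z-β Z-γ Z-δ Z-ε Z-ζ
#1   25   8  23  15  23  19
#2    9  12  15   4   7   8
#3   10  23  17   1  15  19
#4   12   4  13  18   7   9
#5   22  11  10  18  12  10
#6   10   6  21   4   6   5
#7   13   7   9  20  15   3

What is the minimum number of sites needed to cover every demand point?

2

Coverage sets (demand points within 9 of each site):
  #1: {Z-β}
  #2: {Z-α, Z-δ, Z-ε, Z-ζ}
  #3: {Z-δ}
  #4: {Z-β, Z-ε, Z-ζ}
  #5: {}
  #6: {Z-β, Z-δ, Z-ε, Z-ζ}
  #7: {Z-β, Z-γ, Z-ζ}
No single site covers all 6 demand points.
But {#2, #7} covers everything, so the minimum is 2.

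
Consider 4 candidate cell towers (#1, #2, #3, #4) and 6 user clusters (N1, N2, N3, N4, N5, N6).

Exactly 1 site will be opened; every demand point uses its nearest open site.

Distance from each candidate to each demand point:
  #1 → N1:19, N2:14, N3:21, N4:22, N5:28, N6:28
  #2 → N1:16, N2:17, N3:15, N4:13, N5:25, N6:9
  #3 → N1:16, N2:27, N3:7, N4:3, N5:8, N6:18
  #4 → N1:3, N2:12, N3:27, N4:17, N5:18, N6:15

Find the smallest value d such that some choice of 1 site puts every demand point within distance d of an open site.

Open {#2}.
  Farthest demand point is N5 at distance 25 (to #2); all others are ≤ 25.
With {#3} the worst case is 27.
With {#4} the worst case is 27.
No size-1 selection achieves below 25.

25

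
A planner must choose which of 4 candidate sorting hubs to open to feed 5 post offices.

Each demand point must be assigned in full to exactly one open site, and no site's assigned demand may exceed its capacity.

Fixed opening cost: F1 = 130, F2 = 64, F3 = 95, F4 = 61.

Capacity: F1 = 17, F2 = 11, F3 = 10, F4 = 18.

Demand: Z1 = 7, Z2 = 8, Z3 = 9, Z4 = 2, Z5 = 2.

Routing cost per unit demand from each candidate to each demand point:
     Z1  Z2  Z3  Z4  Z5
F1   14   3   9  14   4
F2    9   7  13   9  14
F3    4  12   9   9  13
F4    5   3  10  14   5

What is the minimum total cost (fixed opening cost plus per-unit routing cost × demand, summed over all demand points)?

Open {F2, F4}; cheapest assignment that respects the capacities:
  F2 (cap 11, load 11): Z3, Z4 — cost 9×13 + 2×9 = 135
  F4 (cap 18, load 17): Z1, Z2, Z5 — cost 7×5 + 8×3 + 2×5 = 69
  Shipping 204, fixed 125 → total 329.
  Any other capacity-feasible assignment to {F2, F4} ships for at least 204.
Compare {F1, F4}: its best feasible assignment gives total 367.
Compare {F2, F3, F4}: its best feasible assignment gives total 388.
Every other set of open sites that can feasibly serve all demand totals ≥ 367 even under its best assignment. Minimum: 329.

329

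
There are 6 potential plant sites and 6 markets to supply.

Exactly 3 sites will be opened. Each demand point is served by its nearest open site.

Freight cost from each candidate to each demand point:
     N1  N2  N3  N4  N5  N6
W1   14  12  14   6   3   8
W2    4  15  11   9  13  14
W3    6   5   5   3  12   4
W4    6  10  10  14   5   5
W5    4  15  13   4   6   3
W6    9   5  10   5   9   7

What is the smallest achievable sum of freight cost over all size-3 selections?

Open {W1, W3, W5}.
  N1→W5 4, N2→W3 5, N3→W3 5, N4→W3 3, N5→W1 3, N6→W5 3  ⇒ total 23.
Compare {W1, W2, W3}: total 24.
Compare {W3, W4, W5}: total 25.
No size-3 selection does better; minimum is 23.

23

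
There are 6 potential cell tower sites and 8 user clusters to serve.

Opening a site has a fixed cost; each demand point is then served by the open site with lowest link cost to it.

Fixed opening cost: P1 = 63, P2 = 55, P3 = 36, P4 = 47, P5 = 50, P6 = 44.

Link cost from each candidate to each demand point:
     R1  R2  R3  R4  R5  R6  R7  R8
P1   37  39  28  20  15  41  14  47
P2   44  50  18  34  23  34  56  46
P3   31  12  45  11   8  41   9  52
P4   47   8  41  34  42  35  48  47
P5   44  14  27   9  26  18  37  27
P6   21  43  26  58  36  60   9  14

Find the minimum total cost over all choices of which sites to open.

Open {P3, P6}: assign each demand point to its cheapest open site.
  R1→P6 21, R2→P3 12, R3→P6 26, R4→P3 11, R5→P3 8, R6→P3 41, R7→P3 9, R8→P6 14
  link cost 142, fixed 80 → total 222.
Compare {P3, P5}: link cost 141 + fixed 86 = 227.
Compare {P5, P6}: link cost 137 + fixed 94 = 231.
Compare {P3}: link cost 209 + fixed 36 = 245.
All other subsets cost ≥ 227. Minimum total cost: 222.

222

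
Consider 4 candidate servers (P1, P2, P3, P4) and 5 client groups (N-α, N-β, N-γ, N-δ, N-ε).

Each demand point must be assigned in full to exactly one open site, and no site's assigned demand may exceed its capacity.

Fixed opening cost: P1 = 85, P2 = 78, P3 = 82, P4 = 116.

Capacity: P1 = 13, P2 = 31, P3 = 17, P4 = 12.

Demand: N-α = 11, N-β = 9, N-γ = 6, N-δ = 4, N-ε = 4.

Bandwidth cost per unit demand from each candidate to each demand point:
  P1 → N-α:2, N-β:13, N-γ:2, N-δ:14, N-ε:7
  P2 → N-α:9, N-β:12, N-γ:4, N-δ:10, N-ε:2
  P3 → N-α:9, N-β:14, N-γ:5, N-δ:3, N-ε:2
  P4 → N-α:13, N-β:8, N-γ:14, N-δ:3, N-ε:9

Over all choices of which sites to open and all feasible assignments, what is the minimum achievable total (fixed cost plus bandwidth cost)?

Open {P1, P2}; cheapest assignment that respects the capacities:
  P1 (cap 13, load 11): N-α — cost 11×2 = 22
  P2 (cap 31, load 23): N-β, N-γ, N-δ, N-ε — cost 9×12 + 6×4 + 4×10 + 4×2 = 180
  Shipping 202, fixed 163 → total 365.
  Any other capacity-feasible assignment to {P1, P2} ships for at least 202.
Compare {P2, P3}: its best feasible assignment gives total 411.
Compare {P1, P2, P3}: its best feasible assignment gives total 419.
Every other set of open sites that can feasibly serve all demand totals ≥ 411 even under its best assignment. Minimum: 365.

365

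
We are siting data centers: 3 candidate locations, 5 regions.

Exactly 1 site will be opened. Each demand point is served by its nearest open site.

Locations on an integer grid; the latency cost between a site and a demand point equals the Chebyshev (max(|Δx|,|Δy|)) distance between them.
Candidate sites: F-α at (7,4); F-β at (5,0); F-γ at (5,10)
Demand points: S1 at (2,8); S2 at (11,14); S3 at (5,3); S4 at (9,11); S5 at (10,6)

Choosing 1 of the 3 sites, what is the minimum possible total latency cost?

25

Open {F-γ}.
  S1→F-γ 3, S2→F-γ 6, S3→F-γ 7, S4→F-γ 4, S5→F-γ 5  ⇒ total 25.
Compare {F-α}: total 27.
Compare {F-β}: total 42.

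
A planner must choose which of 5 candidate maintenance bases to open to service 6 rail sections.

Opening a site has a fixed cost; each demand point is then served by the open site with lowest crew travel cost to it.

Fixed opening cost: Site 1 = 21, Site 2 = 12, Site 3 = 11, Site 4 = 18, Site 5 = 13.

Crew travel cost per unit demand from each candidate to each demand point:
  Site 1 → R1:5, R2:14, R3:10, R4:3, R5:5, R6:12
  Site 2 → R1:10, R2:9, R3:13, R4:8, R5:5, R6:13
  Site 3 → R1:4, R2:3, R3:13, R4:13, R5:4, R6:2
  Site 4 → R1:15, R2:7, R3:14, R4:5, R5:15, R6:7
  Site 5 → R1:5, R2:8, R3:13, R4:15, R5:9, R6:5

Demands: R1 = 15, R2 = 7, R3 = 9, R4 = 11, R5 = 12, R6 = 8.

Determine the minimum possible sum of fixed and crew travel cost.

300

Open {Site 1, Site 3}: assign each demand point to its cheapest open site.
  R1→Site 3 15×4=60, R2→Site 3 7×3=21, R3→Site 1 9×10=90, R4→Site 1 11×3=33, R5→Site 3 12×4=48, R6→Site 3 8×2=16
  crew travel cost 268, fixed 32 → total 300.
Compare {Site 1, Site 2, Site 3}: crew travel cost 268 + fixed 44 = 312.
Compare {Site 1, Site 3, Site 5}: crew travel cost 268 + fixed 45 = 313.
Compare {Site 1, Site 3, Site 4}: crew travel cost 268 + fixed 50 = 318.
All other subsets cost ≥ 312. Minimum total cost: 300.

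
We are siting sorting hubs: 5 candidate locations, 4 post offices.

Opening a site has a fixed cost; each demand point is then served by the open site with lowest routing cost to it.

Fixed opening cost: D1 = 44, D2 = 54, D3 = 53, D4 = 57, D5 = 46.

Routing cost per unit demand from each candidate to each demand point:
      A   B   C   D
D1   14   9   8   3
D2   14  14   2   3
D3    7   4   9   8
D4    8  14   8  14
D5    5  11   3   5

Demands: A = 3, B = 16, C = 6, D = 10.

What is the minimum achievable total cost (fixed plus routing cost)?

234

Open {D2, D3}: assign each demand point to its cheapest open site.
  A→D3 3×7=21, B→D3 16×4=64, C→D2 6×2=12, D→D2 10×3=30
  routing cost 127, fixed 107 → total 234.
Compare {D3, D5}: routing cost 147 + fixed 99 = 246.
Compare {D1, D3}: routing cost 163 + fixed 97 = 260.
Compare {D1, D3, D5}: routing cost 127 + fixed 143 = 270.
All other subsets cost ≥ 246. Minimum total cost: 234.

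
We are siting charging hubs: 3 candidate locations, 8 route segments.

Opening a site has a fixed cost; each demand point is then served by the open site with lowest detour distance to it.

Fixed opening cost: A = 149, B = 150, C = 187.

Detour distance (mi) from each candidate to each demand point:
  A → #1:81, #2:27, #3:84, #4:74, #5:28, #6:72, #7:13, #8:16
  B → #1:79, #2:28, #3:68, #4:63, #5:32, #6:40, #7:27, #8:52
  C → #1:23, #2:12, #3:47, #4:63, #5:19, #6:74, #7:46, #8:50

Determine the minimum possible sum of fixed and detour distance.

521

Open {C}: assign each demand point to its cheapest open site.
  #1→C 23, #2→C 12, #3→C 47, #4→C 63, #5→C 19, #6→C 74, #7→C 46, #8→C 50
  detour distance 334, fixed 187 → total 521.
Compare {B}: detour distance 389 + fixed 150 = 539.
Compare {A}: detour distance 395 + fixed 149 = 544.
Compare {A, C}: detour distance 265 + fixed 336 = 601.
All other subsets cost ≥ 539. Minimum total cost: 521.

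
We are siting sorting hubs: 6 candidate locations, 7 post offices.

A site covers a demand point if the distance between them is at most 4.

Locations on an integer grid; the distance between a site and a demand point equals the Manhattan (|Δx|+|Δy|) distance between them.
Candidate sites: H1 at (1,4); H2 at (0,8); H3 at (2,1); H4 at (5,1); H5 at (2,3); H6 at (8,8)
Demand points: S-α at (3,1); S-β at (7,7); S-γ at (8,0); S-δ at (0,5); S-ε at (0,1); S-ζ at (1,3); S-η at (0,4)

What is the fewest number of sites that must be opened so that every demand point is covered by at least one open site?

Coverage sets (demand points within 4 of each site):
  H1: {S-δ, S-ε, S-ζ, S-η}
  H2: {S-δ, S-η}
  H3: {S-α, S-ε, S-ζ}
  H4: {S-α, S-γ}
  H5: {S-α, S-δ, S-ε, S-ζ, S-η}
  H6: {S-β}
No 2 sites suffice: every size-2 union leaves at least one demand point uncovered.
But {H1, H4, H6} covers everything, so the minimum is 3.

3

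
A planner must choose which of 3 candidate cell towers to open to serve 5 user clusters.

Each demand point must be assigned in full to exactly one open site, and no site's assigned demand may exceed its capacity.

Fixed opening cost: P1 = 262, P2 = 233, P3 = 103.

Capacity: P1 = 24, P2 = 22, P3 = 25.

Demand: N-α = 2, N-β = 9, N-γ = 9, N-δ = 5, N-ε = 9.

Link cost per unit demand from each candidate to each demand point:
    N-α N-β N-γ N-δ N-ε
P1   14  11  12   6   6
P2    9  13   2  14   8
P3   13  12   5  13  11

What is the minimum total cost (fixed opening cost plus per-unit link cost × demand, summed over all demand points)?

617

Open {P2, P3}; cheapest assignment that respects the capacities:
  P2 (cap 22, load 20): N-α, N-γ, N-ε — cost 2×9 + 9×2 + 9×8 = 108
  P3 (cap 25, load 14): N-β, N-δ — cost 9×12 + 5×13 = 173
  Shipping 281, fixed 336 → total 617.
  Any other capacity-feasible assignment to {P2, P3} ships for at least 281.
Compare {P1, P3}: its best feasible assignment gives total 619.
Compare {P1, P2}: its best feasible assignment gives total 714.
Every other set of open sites that can feasibly serve all demand totals ≥ 619 even under its best assignment. Minimum: 617.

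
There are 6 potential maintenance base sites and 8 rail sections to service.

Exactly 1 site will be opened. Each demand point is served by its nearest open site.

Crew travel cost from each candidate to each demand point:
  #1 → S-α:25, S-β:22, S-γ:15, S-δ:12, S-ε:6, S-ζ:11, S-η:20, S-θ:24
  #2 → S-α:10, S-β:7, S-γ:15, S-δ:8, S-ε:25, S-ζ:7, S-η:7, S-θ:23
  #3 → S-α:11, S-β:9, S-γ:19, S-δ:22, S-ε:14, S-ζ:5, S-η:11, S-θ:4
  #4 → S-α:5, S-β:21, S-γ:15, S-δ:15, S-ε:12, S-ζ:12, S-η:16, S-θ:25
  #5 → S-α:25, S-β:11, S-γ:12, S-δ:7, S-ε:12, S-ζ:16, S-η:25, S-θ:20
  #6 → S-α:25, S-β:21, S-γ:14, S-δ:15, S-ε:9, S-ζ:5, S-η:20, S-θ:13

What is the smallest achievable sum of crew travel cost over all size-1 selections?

95

Open {#3}.
  S-α→#3 11, S-β→#3 9, S-γ→#3 19, S-δ→#3 22, S-ε→#3 14, S-ζ→#3 5, S-η→#3 11, S-θ→#3 4  ⇒ total 95.
Compare {#2}: total 102.
Compare {#4}: total 121.
No size-1 selection does better; minimum is 95.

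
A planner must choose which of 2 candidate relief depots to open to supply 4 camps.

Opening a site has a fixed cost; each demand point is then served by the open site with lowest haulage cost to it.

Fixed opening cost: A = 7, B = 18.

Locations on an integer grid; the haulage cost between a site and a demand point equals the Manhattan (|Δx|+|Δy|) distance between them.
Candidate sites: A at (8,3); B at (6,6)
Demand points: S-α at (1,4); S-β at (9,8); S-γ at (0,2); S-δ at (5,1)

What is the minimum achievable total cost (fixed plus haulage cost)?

Open {A}: assign each demand point to its cheapest open site.
  S-α→A 8, S-β→A 6, S-γ→A 9, S-δ→A 5
  haulage cost 28, fixed 7 → total 35.
Compare {B}: haulage cost 28 + fixed 18 = 46.
Compare {A, B}: haulage cost 26 + fixed 25 = 51.

35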